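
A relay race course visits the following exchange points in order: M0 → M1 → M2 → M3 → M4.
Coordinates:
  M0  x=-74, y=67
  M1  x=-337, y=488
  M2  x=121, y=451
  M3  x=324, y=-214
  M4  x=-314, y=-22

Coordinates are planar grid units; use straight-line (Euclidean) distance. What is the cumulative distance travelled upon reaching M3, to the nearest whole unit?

Leg distances:
M0→M1: 496.4  (cumulative 496.4)
M1→M2: 459.5  (cumulative 955.9)
M2→M3: 695.3  (cumulative 1651.2)
Cumulative distance at M3 ≈ 1651.

1651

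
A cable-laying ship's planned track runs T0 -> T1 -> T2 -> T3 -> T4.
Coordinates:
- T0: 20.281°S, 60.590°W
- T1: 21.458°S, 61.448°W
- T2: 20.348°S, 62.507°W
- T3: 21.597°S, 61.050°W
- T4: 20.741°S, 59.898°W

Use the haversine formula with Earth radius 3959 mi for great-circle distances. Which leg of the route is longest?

Leg distances:
T0→T1: 98.4 mi
T1→T2: 102.7 mi
T2→T3: 127.6 mi
T3→T4: 94.9 mi
The longest leg is T2–T3 at 127.6 mi.

T2–T3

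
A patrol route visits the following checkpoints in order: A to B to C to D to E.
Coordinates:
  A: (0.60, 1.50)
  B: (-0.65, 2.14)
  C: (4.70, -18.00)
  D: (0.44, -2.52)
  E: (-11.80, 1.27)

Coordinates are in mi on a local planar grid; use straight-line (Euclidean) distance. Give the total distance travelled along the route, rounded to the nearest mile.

Leg distances:
A→B: 1.4 mi  (cumulative 1.4 mi)
B→C: 20.8 mi  (cumulative 22.2 mi)
C→D: 16.1 mi  (cumulative 38.3 mi)
D→E: 12.8 mi  (cumulative 51.1 mi)
Total route length ≈ 51 mi.

51 mi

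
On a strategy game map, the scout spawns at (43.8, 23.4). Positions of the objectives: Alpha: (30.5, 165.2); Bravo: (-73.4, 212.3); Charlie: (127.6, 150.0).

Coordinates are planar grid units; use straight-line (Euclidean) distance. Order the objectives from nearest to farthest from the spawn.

Distance from the spawn at (43.8, 23.4) to each:
Alpha (30.5, 165.2): 142.4
Charlie (127.6, 150.0): 151.8
Bravo (-73.4, 212.3): 222.3

Alpha, Charlie, Bravo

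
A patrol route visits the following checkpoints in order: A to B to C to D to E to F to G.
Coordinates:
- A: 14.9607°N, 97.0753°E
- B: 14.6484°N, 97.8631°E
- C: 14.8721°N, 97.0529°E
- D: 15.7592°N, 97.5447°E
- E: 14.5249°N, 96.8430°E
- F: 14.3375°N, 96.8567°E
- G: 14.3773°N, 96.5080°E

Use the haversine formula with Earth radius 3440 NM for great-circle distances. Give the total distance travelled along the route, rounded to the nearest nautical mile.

275 NM

Leg distances:
A→B: 49.4 NM  (cumulative 49.4 NM)
B→C: 48.9 NM  (cumulative 98.3 NM)
C→D: 60.4 NM  (cumulative 158.7 NM)
D→E: 84.5 NM  (cumulative 243.3 NM)
E→F: 11.3 NM  (cumulative 254.5 NM)
F→G: 20.4 NM  (cumulative 275.0 NM)
Total route length ≈ 275 NM.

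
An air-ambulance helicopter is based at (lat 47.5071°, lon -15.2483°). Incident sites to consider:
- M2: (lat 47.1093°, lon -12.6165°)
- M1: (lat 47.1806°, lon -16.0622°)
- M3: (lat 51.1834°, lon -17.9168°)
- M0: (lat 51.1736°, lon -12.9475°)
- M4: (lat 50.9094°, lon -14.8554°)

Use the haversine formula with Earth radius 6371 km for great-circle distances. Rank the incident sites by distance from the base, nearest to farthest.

M1, M2, M4, M0, M3

Distance from the base at (lat 47.5071°, lon -15.2483°) to each:
M1 (lat 47.1806°, lon -16.0622°): 71.3 km
M2 (lat 47.1093°, lon -12.6165°): 203.3 km
M4 (lat 50.9094°, lon -14.8554°): 379.4 km
M0 (lat 51.1736°, lon -12.9475°): 440.4 km
M3 (lat 51.1834°, lon -17.9168°): 452.1 km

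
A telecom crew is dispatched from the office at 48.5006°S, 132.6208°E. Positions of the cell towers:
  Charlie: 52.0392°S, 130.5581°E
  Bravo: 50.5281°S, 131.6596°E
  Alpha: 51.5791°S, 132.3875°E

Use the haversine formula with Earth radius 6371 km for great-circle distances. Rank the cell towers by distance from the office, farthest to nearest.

Charlie, Alpha, Bravo

Distance from the office at 48.5006°S, 132.6208°E to each:
Charlie 52.0392°S, 130.5581°E: 419.9 km
Alpha 51.5791°S, 132.3875°E: 342.7 km
Bravo 50.5281°S, 131.6596°E: 235.9 km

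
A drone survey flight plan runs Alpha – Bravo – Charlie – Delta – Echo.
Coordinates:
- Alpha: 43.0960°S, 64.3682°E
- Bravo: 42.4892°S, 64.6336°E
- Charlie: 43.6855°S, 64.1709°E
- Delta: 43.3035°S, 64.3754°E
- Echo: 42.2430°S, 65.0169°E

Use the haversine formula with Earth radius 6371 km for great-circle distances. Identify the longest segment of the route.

Leg distances:
Alpha→Bravo: 70.9 km
Bravo→Charlie: 138.2 km
Charlie→Delta: 45.6 km
Delta→Echo: 129.0 km
The longest leg is Bravo–Charlie at 138.2 km.

Bravo–Charlie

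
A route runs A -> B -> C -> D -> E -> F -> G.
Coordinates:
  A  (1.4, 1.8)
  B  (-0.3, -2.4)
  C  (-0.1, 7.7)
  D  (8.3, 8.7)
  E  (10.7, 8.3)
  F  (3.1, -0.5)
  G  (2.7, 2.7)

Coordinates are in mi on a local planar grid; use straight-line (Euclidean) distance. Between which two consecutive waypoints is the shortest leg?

D–E

Leg distances:
A→B: 4.5 mi
B→C: 10.1 mi
C→D: 8.5 mi
D→E: 2.4 mi
E→F: 11.6 mi
F→G: 3.2 mi
The shortest leg is D–E at 2.4 mi.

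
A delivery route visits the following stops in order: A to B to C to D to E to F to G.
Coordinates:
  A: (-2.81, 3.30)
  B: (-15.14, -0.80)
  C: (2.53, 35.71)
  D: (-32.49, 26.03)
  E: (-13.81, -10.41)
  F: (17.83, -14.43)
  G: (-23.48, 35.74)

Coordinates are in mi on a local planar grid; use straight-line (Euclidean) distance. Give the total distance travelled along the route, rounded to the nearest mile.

Leg distances:
A→B: 13.0 mi  (cumulative 13.0 mi)
B→C: 40.6 mi  (cumulative 53.6 mi)
C→D: 36.3 mi  (cumulative 89.9 mi)
D→E: 40.9 mi  (cumulative 130.8 mi)
E→F: 31.9 mi  (cumulative 162.7 mi)
F→G: 65.0 mi  (cumulative 227.7 mi)
Total route length ≈ 228 mi.

228 mi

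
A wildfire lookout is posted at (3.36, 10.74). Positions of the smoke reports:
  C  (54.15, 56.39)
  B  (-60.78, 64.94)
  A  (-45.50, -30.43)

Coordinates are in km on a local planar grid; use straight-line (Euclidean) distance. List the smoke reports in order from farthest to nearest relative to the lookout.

B, C, A

Computing each straight-line distance from (3.36, 10.74):
B (-60.78, 64.94): 84.0 km
C (54.15, 56.39): 68.3 km
A (-45.50, -30.43): 63.9 km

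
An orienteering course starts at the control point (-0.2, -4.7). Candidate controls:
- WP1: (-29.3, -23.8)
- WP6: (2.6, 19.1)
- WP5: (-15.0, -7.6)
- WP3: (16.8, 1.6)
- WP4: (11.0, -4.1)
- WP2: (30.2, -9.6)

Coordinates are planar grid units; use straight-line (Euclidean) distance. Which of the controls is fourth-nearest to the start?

Distance to each, sorted:
WP4: 11.2
WP5: 15.1
WP3: 18.1
WP6: 24.0
WP2: 30.8
WP1: 34.8
The fourth-nearest is WP6 at 24.0.

WP6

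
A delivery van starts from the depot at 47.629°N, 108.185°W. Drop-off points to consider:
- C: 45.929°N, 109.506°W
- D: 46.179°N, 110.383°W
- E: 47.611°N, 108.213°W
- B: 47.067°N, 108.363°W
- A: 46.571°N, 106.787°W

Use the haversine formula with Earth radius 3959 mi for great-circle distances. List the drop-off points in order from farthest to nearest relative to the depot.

Distances from the depot:
D 46.179°N, 110.383°W: 144.2 mi
C 45.929°N, 109.506°W: 133.1 mi
A 46.571°N, 106.787°W: 98.3 mi
B 47.067°N, 108.363°W: 39.7 mi
E 47.611°N, 108.213°W: 1.8 mi

D, C, A, B, E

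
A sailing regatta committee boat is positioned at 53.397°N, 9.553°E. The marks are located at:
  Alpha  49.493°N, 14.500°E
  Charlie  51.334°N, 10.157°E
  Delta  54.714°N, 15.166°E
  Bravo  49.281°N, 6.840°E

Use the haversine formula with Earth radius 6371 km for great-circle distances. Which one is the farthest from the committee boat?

Alpha

Distance to each, sorted:
Alpha: 552.9 km
Bravo: 494.9 km
Delta: 394.4 km
Charlie: 233.0 km
The farthest is Alpha at 552.9 km.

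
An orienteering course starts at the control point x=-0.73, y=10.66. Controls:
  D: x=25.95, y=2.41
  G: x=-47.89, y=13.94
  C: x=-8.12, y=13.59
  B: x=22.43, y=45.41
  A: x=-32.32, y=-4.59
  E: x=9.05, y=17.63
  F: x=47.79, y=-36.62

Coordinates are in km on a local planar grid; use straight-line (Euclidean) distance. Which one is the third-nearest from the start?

Distance to each, sorted:
C: 7.9 km
E: 12.0 km
D: 27.9 km
A: 35.1 km
B: 41.8 km
G: 47.3 km
F: 67.7 km
The third-nearest is D at 27.9 km.

D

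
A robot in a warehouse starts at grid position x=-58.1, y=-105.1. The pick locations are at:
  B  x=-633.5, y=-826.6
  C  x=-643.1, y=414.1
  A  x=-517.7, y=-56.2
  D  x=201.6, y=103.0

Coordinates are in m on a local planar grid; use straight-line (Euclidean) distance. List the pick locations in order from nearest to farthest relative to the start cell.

D, A, C, B

Distance from the start cell at x=-58.1, y=-105.1 to each:
D x=201.6, y=103.0: 332.8 m
A x=-517.7, y=-56.2: 462.2 m
C x=-643.1, y=414.1: 782.2 m
B x=-633.5, y=-826.6: 922.8 m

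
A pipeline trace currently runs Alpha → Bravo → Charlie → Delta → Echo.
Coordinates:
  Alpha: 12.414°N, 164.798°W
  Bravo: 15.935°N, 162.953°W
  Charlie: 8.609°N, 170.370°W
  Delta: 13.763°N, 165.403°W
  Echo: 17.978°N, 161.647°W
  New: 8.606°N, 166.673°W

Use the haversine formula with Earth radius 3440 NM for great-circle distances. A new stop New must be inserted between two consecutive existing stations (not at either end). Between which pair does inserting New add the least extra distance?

between Bravo and Charlie

Added distance for inserting New between each consecutive pair:
Alpha–Bravo: 508.0 NM
Bravo–Charlie: 92.1 NM
Charlie–Delta: 112.2 NM
Delta–Echo: 619.8 NM
Smallest added distance is 92.1 NM, inserting between Bravo and Charlie.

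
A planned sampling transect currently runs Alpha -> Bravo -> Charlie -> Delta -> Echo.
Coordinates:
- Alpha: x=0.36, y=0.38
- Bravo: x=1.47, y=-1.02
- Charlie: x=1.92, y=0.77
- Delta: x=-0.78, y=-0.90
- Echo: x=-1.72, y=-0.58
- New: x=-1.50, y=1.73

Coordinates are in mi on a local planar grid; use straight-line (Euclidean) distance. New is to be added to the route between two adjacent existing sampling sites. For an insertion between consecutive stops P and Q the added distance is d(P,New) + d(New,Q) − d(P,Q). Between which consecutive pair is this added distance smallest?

between Charlie and Delta

Added distance for inserting New between each consecutive pair:
Alpha–Bravo: 4.6 mi
Bravo–Charlie: 5.8 mi
Charlie–Delta: 3.1 mi
Delta–Echo: 4.1 mi
Smallest added distance is 3.1 mi, inserting between Charlie and Delta.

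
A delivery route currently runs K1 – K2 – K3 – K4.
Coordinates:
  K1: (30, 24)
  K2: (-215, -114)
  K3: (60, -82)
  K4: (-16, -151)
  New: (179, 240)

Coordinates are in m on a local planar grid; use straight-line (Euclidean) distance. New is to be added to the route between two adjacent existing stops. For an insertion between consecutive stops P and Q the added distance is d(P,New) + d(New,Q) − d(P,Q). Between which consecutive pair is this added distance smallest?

Added distance for inserting New between each consecutive pair:
K1–K2: 510.9 m
K2–K3: 596.1 m
K3–K4: 677.6 m
Smallest added distance is 510.9 m, inserting between K1 and K2.

between K1 and K2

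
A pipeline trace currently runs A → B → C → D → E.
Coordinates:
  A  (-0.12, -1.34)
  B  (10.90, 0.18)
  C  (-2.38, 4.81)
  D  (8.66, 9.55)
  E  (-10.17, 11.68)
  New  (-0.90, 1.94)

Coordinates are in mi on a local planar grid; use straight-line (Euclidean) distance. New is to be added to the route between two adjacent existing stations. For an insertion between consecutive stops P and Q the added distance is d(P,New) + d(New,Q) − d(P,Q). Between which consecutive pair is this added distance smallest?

between B and C

Added distance for inserting New between each consecutive pair:
A–B: 4.2 mi
B–C: 1.1 mi
C–D: 3.4 mi
D–E: 6.7 mi
Smallest added distance is 1.1 mi, inserting between B and C.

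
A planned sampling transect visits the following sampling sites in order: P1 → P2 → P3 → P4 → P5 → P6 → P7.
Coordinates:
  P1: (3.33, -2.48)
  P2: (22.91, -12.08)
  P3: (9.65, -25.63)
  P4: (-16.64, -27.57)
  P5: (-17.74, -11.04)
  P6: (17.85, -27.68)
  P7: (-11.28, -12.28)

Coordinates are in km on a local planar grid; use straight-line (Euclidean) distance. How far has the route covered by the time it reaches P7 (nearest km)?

156 km

Leg distances:
P1→P2: 21.8 km  (cumulative 21.8 km)
P2→P3: 19.0 km  (cumulative 40.8 km)
P3→P4: 26.4 km  (cumulative 67.1 km)
P4→P5: 16.6 km  (cumulative 83.7 km)
P5→P6: 39.3 km  (cumulative 123.0 km)
P6→P7: 33.0 km  (cumulative 155.9 km)
Cumulative distance at P7 ≈ 156 km.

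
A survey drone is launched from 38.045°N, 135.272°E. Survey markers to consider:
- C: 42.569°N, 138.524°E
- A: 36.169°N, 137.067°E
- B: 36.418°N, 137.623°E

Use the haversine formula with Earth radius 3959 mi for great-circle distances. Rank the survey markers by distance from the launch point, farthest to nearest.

Distances from the launch point:
C 42.569°N, 138.524°E: 356.4 mi
B 36.418°N, 137.623°E: 171.4 mi
A 36.169°N, 137.067°E: 163.0 mi

C, B, A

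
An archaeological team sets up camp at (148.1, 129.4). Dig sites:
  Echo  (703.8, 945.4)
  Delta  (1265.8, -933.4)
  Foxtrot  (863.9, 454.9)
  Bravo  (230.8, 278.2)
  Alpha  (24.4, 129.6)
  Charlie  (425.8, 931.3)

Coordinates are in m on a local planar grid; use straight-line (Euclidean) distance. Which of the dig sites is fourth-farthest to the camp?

Foxtrot

Distance to each, sorted:
Delta: 1542.3 m
Echo: 987.2 m
Charlie: 848.6 m
Foxtrot: 786.3 m
Bravo: 170.2 m
Alpha: 123.7 m
The fourth-farthest is Foxtrot at 786.3 m.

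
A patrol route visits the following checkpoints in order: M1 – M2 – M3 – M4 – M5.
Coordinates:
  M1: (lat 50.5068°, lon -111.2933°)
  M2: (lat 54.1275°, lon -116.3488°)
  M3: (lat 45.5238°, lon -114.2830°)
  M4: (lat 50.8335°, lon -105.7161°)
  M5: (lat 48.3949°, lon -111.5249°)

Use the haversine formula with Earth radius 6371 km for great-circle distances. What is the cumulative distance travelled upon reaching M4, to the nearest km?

2363 km

Leg distances:
M1→M2: 529.0 km  (cumulative 529.0 km)
M2→M3: 968.0 km  (cumulative 1497.0 km)
M3→M4: 866.2 km  (cumulative 2363.2 km)
Cumulative distance at M4 ≈ 2363 km.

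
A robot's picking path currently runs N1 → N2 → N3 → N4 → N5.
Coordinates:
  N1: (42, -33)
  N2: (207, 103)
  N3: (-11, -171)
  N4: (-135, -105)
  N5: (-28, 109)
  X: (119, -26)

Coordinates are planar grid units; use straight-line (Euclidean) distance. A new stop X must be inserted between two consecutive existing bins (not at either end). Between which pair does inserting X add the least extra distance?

Added distance for inserting X between each consecutive pair:
N1–N2: 19.6
N2–N3: 0.8
N3–N4: 320.3
N4–N5: 226.3
Smallest added distance is 0.8, inserting between N2 and N3.

between N2 and N3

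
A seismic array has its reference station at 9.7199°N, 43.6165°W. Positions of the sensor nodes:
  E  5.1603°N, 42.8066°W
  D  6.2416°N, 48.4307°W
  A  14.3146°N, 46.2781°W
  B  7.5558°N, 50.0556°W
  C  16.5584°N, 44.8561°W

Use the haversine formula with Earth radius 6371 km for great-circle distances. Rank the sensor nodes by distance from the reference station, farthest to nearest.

Computing each great-circle distance from 9.7199°N, 43.6165°W:
C 16.5584°N, 44.8561°W: 772.1 km
B 7.5558°N, 50.0556°W: 747.6 km
D 6.2416°N, 48.4307°W: 656.2 km
A 14.3146°N, 46.2781°W: 587.2 km
E 5.1603°N, 42.8066°W: 514.8 km

C, B, D, A, E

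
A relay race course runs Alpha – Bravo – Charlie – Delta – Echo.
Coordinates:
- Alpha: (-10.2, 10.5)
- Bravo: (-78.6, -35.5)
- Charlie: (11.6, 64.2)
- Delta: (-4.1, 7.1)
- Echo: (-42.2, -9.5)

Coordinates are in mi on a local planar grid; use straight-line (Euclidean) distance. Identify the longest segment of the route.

Bravo–Charlie

Leg distances:
Alpha→Bravo: 82.4 mi
Bravo→Charlie: 134.4 mi
Charlie→Delta: 59.2 mi
Delta→Echo: 41.6 mi
The longest leg is Bravo–Charlie at 134.4 mi.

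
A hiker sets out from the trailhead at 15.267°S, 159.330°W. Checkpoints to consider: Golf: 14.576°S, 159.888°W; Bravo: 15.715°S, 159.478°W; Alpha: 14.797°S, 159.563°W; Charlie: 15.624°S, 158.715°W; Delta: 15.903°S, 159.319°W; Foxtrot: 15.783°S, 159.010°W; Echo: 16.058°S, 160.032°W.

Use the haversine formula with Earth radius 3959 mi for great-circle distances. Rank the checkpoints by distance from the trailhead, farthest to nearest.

Distance from the trailhead at 15.267°S, 159.330°W to each:
Echo 16.058°S, 160.032°W: 71.9 mi
Golf 14.576°S, 159.888°W: 60.6 mi
Charlie 15.624°S, 158.715°W: 47.8 mi
Delta 15.903°S, 159.319°W: 44.0 mi
Foxtrot 15.783°S, 159.010°W: 41.5 mi
Alpha 14.797°S, 159.563°W: 36.0 mi
Bravo 15.715°S, 159.478°W: 32.5 mi

Echo, Golf, Charlie, Delta, Foxtrot, Alpha, Bravo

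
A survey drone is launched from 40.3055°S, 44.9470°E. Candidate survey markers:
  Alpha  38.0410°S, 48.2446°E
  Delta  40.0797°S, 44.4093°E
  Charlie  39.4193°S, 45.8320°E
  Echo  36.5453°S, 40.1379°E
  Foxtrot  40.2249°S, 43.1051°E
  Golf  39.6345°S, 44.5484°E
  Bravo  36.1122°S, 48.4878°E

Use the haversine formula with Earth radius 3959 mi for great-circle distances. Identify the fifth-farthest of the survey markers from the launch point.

Distances from the launch point (40.3055°S, 44.9470°E):
Echo: 367.7 mi
Bravo: 347.6 mi
Alpha: 235.9 mi
Foxtrot: 97.3 mi
Charlie: 77.2 mi
Golf: 50.9 mi
Delta: 32.4 mi
The fifth-farthest is Charlie at 77.2 mi.

Charlie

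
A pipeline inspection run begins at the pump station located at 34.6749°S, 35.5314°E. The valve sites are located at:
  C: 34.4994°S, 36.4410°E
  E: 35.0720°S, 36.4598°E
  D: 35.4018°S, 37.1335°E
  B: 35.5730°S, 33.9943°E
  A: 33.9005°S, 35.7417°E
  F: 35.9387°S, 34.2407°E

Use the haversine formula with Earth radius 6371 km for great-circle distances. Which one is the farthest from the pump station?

Distances from the pump station (34.6749°S, 35.5314°E):
F: 182.9 km
B: 171.8 km
D: 166.8 km
E: 95.5 km
A: 88.3 km
C: 85.5 km
The farthest is F at 182.9 km.

F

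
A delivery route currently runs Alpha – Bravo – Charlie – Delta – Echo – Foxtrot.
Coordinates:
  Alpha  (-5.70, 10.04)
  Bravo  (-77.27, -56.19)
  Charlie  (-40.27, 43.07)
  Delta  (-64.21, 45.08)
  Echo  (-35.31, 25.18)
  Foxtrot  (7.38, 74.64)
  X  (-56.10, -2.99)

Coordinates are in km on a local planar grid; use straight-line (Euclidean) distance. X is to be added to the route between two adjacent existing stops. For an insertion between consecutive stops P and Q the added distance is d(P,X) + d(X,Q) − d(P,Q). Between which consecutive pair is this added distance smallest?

between Bravo and Charlie

Added distance for inserting X between each consecutive pair:
Alpha–Bravo: 11.8 km
Bravo–Charlie: 0.0 km
Charlie–Delta: 73.4 km
Delta–Echo: 48.7 km
Echo–Foxtrot: 70.0 km
Smallest added distance is 0.0 km, inserting between Bravo and Charlie.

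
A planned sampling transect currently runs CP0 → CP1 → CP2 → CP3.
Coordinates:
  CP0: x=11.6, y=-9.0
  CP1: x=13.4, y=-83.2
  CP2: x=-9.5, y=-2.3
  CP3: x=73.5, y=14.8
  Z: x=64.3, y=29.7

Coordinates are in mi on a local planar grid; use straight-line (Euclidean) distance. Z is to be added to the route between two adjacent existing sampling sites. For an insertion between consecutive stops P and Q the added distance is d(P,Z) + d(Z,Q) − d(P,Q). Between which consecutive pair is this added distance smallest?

between CP2 and CP3

Added distance for inserting Z between each consecutive pair:
CP0–CP1: 115.0 mi
CP1–CP2: 120.2 mi
CP2–CP3: 13.2 mi
Smallest added distance is 13.2 mi, inserting between CP2 and CP3.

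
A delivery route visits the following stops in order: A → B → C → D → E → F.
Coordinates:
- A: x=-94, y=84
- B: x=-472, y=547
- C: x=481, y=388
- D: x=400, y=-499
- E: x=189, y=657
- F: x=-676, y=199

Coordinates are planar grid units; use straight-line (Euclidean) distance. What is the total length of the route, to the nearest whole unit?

4608

Leg distances:
A→B: 597.7  (cumulative 597.7)
B→C: 966.2  (cumulative 1563.9)
C→D: 890.7  (cumulative 2454.6)
D→E: 1175.1  (cumulative 3629.7)
E→F: 978.8  (cumulative 4608.4)
Total route length ≈ 4608.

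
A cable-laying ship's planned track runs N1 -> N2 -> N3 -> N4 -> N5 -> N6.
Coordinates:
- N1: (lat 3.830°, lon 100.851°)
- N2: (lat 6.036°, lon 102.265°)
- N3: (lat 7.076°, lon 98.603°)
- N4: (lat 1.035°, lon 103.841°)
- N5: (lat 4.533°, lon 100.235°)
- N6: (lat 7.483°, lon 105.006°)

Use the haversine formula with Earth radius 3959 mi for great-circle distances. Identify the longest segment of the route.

Leg distances:
N1→N2: 180.9 mi
N2→N3: 261.4 mi
N3→N4: 551.8 mi
N4→N5: 346.9 mi
N5→N6: 386.0 mi
The longest leg is N3–N4 at 551.8 mi.

N3–N4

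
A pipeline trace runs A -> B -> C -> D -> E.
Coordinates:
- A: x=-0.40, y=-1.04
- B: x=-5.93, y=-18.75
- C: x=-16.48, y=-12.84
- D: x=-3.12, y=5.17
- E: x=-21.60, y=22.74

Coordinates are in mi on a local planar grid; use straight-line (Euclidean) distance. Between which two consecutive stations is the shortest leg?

Leg distances:
A→B: 18.6 mi
B→C: 12.1 mi
C→D: 22.4 mi
D→E: 25.5 mi
The shortest leg is B–C at 12.1 mi.

B–C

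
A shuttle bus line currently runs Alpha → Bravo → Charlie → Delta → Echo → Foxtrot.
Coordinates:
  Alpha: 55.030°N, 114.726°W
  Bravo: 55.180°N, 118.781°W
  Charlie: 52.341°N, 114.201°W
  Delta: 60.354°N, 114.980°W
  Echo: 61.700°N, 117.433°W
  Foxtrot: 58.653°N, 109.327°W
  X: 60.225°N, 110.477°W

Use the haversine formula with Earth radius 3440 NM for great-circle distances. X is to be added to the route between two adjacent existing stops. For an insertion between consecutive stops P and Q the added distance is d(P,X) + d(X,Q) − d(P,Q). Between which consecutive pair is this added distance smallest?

between Echo and Foxtrot

Added distance for inserting X between each consecutive pair:
Alpha–Bravo: 603.6 NM
Bravo–Charlie: 656.5 NM
Charlie–Delta: 141.6 NM
Delta–Echo: 247.5 NM
Echo–Foxtrot: 18.7 NM
Smallest added distance is 18.7 NM, inserting between Echo and Foxtrot.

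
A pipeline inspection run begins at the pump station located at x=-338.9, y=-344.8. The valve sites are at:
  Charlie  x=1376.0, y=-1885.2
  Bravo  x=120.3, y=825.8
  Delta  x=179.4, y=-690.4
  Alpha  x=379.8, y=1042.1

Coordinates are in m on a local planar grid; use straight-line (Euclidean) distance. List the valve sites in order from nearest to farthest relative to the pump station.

Distance from the pump station at x=-338.9, y=-344.8 to each:
Delta x=179.4, y=-690.4: 623.0 m
Bravo x=120.3, y=825.8: 1257.4 m
Alpha x=379.8, y=1042.1: 1562.1 m
Charlie x=1376.0, y=-1885.2: 2305.1 m

Delta, Bravo, Alpha, Charlie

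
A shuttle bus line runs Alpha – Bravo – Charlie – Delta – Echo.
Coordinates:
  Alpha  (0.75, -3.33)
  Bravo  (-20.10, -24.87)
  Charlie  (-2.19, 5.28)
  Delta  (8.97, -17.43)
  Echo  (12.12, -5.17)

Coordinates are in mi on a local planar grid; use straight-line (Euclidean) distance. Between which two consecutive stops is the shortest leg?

Delta–Echo

Leg distances:
Alpha→Bravo: 30.0 mi
Bravo→Charlie: 35.1 mi
Charlie→Delta: 25.3 mi
Delta→Echo: 12.7 mi
The shortest leg is Delta–Echo at 12.7 mi.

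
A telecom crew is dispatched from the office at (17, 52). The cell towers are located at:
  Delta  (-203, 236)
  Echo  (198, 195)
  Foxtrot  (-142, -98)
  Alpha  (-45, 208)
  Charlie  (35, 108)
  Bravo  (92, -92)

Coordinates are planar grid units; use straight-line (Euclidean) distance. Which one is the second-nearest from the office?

Bravo

Distances from the office ((17, 52)):
Charlie: 58.8
Bravo: 162.4
Alpha: 167.9
Foxtrot: 218.6
Echo: 230.7
Delta: 286.8
The second-nearest is Bravo at 162.4.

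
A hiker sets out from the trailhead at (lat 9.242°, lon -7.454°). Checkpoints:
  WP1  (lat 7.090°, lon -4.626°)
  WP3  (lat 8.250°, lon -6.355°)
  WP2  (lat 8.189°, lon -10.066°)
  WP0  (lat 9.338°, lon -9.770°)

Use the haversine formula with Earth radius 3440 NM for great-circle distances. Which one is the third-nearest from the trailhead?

WP2

Distance to each, sorted:
WP3: 88.3 NM
WP0: 137.3 NM
WP2: 167.4 NM
WP1: 212.0 NM
The third-nearest is WP2 at 167.4 NM.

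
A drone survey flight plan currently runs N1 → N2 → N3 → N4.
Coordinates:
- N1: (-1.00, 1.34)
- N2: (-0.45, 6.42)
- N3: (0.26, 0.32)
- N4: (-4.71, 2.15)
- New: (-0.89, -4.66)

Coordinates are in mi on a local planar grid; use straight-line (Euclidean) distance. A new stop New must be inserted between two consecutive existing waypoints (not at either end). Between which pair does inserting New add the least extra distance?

Added distance for inserting New between each consecutive pair:
N1–N2: 12.0 mi
N2–N3: 10.1 mi
N3–N4: 7.6 mi
Smallest added distance is 7.6 mi, inserting between N3 and N4.

between N3 and N4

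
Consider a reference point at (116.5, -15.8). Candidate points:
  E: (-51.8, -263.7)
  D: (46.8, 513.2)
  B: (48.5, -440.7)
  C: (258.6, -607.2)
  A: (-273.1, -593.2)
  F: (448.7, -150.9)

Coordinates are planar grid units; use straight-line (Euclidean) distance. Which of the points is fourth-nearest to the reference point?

Distance to each, sorted:
E: 299.6
F: 358.6
B: 430.3
D: 533.6
C: 608.2
A: 696.5
The fourth-nearest is D at 533.6.

D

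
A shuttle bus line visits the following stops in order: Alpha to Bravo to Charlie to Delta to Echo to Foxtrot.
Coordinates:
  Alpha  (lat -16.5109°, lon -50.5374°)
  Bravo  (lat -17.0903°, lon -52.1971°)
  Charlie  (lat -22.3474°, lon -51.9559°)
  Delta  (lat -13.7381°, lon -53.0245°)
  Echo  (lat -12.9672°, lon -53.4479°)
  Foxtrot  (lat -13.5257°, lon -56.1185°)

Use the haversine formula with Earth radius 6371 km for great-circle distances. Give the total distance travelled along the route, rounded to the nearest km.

2130 km

Leg distances:
Alpha→Bravo: 188.1 km  (cumulative 188.1 km)
Bravo→Charlie: 585.1 km  (cumulative 773.2 km)
Charlie→Delta: 963.9 km  (cumulative 1737.1 km)
Delta→Echo: 97.2 km  (cumulative 1834.3 km)
Echo→Foxtrot: 295.6 km  (cumulative 2129.9 km)
Total route length ≈ 2130 km.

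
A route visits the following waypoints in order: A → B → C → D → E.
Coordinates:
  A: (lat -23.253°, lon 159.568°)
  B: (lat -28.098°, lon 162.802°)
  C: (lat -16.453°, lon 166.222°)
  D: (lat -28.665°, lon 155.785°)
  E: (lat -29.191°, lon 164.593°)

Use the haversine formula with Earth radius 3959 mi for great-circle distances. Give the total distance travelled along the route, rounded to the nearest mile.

2832 mi

Leg distances:
A→B: 390.6 mi  (cumulative 390.6 mi)
B→C: 833.7 mi  (cumulative 1224.3 mi)
C→D: 1073.7 mi  (cumulative 2298.0 mi)
D→E: 533.8 mi  (cumulative 2831.8 mi)
Total route length ≈ 2832 mi.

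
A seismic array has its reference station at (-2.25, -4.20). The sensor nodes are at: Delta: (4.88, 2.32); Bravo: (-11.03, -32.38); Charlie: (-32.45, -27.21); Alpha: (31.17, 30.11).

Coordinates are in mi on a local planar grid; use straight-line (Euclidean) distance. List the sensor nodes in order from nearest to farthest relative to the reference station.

Distances from the reference station:
Delta (4.88, 2.32): 9.7 mi
Bravo (-11.03, -32.38): 29.5 mi
Charlie (-32.45, -27.21): 38.0 mi
Alpha (31.17, 30.11): 47.9 mi

Delta, Bravo, Charlie, Alpha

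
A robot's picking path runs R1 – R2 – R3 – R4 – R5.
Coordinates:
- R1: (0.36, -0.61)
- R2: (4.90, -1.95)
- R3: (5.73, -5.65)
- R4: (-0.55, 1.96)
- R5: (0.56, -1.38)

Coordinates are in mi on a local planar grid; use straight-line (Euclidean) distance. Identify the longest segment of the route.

R3–R4

Leg distances:
R1→R2: 4.7 mi
R2→R3: 3.8 mi
R3→R4: 9.9 mi
R4→R5: 3.5 mi
The longest leg is R3–R4 at 9.9 mi.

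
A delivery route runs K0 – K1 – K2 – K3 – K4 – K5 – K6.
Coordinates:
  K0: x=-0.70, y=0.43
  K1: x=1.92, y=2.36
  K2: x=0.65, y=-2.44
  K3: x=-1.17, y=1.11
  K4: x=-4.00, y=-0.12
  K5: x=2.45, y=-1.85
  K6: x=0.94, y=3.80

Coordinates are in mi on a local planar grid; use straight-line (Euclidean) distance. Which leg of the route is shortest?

Leg distances:
K0→K1: 3.3 mi
K1→K2: 5.0 mi
K2→K3: 4.0 mi
K3→K4: 3.1 mi
K4→K5: 6.7 mi
K5→K6: 5.8 mi
The shortest leg is K3–K4 at 3.1 mi.

K3–K4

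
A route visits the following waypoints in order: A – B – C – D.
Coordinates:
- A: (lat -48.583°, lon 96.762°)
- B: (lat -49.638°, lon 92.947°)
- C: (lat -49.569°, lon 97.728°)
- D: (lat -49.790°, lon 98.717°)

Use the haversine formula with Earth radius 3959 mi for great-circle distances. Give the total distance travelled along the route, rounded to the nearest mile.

448 mi

Leg distances:
A→B: 187.3 mi  (cumulative 187.3 mi)
B→C: 214.1 mi  (cumulative 401.4 mi)
C→D: 46.8 mi  (cumulative 448.2 mi)
Total route length ≈ 448 mi.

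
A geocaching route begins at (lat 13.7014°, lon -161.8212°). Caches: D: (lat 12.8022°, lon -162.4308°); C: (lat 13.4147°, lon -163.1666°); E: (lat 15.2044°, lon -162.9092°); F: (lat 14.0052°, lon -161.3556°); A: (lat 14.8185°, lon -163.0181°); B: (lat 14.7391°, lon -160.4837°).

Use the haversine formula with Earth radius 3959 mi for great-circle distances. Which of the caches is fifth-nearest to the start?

B

Distance to each, sorted:
F: 37.6 mi
D: 74.4 mi
C: 92.5 mi
A: 111.3 mi
B: 114.7 mi
E: 126.8 mi
The fifth-nearest is B at 114.7 mi.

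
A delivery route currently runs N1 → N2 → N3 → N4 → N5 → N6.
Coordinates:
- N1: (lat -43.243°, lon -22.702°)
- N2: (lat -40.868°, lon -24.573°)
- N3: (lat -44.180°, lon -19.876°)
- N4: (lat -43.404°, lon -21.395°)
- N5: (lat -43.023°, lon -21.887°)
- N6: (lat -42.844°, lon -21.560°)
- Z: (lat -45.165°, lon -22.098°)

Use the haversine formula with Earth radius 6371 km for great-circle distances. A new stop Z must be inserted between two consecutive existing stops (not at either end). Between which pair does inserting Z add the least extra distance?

Added distance for inserting Z between each consecutive pair:
N1–N2: 431.5 km
N2–N3: 192.9 km
N3–N4: 261.3 km
N4–N5: 384.2 km
N5–N6: 467.2 km
Smallest added distance is 192.9 km, inserting between N2 and N3.

between N2 and N3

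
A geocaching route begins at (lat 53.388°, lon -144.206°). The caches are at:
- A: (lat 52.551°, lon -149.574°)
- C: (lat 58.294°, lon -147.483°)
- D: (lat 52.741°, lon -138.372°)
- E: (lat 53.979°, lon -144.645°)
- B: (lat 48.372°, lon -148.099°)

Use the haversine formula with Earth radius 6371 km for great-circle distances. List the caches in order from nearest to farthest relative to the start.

Distance from the start at (lat 53.388°, lon -144.206°) to each:
E (lat 53.979°, lon -144.645°): 71.8 km
A (lat 52.551°, lon -149.574°): 371.2 km
D (lat 52.741°, lon -138.372°): 396.3 km
C (lat 58.294°, lon -147.483°): 582.5 km
B (lat 48.372°, lon -148.099°): 620.8 km

E, A, D, C, B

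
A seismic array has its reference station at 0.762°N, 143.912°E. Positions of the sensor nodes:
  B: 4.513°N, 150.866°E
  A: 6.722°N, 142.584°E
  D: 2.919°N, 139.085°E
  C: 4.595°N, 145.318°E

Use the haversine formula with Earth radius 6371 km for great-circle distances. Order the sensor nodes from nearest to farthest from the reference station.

C, D, A, B

Distance from the reference station at 0.762°N, 143.912°E to each:
C 4.595°N, 145.318°E: 453.9 km
D 2.919°N, 139.085°E: 587.6 km
A 6.722°N, 142.584°E: 678.9 km
B 4.513°N, 150.866°E: 877.7 km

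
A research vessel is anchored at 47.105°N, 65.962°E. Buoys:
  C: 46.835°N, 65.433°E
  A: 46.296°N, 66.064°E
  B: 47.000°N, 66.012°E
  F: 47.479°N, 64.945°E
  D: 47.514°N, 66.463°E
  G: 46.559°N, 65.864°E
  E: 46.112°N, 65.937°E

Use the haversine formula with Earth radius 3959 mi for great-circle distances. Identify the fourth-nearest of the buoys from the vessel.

G

Distances from the vessel (47.105°N, 65.962°E):
B: 7.6 mi
C: 31.1 mi
D: 36.7 mi
G: 38.0 mi
F: 54.2 mi
A: 56.1 mi
E: 68.6 mi
The fourth-nearest is G at 38.0 mi.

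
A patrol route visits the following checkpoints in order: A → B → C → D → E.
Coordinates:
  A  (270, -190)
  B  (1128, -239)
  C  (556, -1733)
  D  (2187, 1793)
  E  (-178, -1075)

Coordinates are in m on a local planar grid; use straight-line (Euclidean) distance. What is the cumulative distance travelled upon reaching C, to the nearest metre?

2459 m

Leg distances:
A→B: 859.4 m  (cumulative 859.4 m)
B→C: 1599.8 m  (cumulative 2459.2 m)
Cumulative distance at C ≈ 2459 m.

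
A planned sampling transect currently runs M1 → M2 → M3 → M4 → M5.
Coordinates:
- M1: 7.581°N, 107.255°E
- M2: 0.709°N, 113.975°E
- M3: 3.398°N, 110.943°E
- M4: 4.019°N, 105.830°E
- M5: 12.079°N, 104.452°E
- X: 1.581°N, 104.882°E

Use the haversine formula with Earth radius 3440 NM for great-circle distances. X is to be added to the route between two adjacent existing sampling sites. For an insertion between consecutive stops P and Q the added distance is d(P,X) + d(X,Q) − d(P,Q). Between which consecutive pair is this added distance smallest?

Added distance for inserting X between each consecutive pair:
M1–M2: 359.4 NM
M2–M3: 684.7 NM
M3–M4: 228.0 NM
M4–M5: 297.0 NM
Smallest added distance is 228.0 NM, inserting between M3 and M4.

between M3 and M4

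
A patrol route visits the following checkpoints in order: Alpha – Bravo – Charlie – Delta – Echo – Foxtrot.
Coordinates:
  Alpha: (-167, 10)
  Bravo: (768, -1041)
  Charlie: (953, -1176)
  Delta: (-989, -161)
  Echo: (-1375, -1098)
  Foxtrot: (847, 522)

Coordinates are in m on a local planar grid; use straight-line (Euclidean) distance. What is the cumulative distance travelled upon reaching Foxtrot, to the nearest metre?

7590 m

Leg distances:
Alpha→Bravo: 1406.7 m  (cumulative 1406.7 m)
Bravo→Charlie: 229.0 m  (cumulative 1635.7 m)
Charlie→Delta: 2191.3 m  (cumulative 3827.0 m)
Delta→Echo: 1013.4 m  (cumulative 4840.4 m)
Echo→Foxtrot: 2749.9 m  (cumulative 7590.2 m)
Cumulative distance at Foxtrot ≈ 7590 m.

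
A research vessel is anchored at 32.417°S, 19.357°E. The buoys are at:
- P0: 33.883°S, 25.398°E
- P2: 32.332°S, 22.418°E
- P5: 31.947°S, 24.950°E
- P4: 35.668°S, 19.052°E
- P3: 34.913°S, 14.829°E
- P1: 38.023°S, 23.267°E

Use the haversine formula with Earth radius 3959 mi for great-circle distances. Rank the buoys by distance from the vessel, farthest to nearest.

Distances from the vessel:
P1 38.023°S, 23.267°E: 445.7 mi
P0 33.883°S, 25.398°E: 363.8 mi
P5 31.947°S, 24.950°E: 328.7 mi
P3 34.913°S, 14.829°E: 312.3 mi
P4 35.668°S, 19.052°E: 225.3 mi
P2 32.332°S, 22.418°E: 178.7 mi

P1, P0, P5, P3, P4, P2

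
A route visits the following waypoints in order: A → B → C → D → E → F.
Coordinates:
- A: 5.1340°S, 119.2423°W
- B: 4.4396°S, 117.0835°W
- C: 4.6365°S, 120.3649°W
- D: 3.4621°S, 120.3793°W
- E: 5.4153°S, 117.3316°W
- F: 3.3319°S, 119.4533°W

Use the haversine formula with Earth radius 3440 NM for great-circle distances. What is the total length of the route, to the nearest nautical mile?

798 NM

Leg distances:
A→B: 135.7 NM  (cumulative 135.7 NM)
B→C: 196.8 NM  (cumulative 332.5 NM)
C→D: 70.5 NM  (cumulative 403.0 NM)
D→E: 216.9 NM  (cumulative 619.9 NM)
E→F: 178.3 NM  (cumulative 798.1 NM)
Total route length ≈ 798 NM.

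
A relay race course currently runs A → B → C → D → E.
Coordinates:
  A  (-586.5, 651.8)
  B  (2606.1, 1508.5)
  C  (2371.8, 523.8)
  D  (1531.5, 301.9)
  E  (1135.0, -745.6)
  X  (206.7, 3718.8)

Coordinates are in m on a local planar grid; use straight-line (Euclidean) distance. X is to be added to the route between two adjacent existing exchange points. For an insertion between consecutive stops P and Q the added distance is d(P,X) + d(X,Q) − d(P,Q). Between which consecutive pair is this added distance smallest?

Added distance for inserting X between each consecutive pair:
A–B: 3124.7 m
B–C: 6109.6 m
C–D: 6655.1 m
D–E: 7104.6 m
Smallest added distance is 3124.7 m, inserting between A and B.

between A and B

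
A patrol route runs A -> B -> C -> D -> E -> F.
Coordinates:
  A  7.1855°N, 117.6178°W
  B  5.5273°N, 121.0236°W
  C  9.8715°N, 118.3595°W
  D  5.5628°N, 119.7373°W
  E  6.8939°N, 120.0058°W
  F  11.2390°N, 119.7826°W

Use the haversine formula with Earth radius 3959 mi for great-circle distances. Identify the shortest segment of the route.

D–E

Leg distances:
A→B: 260.4 mi
B→C: 351.2 mi
C→D: 312.3 mi
D→E: 93.8 mi
E→F: 300.6 mi
The shortest leg is D–E at 93.8 mi.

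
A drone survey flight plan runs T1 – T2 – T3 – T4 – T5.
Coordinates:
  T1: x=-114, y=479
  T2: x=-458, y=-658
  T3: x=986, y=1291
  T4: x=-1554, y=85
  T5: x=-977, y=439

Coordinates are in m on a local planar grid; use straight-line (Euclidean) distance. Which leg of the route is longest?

Leg distances:
T1→T2: 1187.9 m
T2→T3: 2425.6 m
T3→T4: 2811.8 m
T4→T5: 676.9 m
The longest leg is T3–T4 at 2811.8 m.

T3–T4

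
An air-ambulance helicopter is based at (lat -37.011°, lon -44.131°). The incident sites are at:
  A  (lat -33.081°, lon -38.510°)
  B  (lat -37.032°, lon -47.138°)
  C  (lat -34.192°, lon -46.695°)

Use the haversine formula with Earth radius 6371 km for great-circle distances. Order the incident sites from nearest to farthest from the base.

B, C, A

Distance from the base at (lat -37.011°, lon -44.131°) to each:
B (lat -37.032°, lon -47.138°): 267.0 km
C (lat -34.192°, lon -46.695°): 389.8 km
A (lat -33.081°, lon -38.510°): 672.7 km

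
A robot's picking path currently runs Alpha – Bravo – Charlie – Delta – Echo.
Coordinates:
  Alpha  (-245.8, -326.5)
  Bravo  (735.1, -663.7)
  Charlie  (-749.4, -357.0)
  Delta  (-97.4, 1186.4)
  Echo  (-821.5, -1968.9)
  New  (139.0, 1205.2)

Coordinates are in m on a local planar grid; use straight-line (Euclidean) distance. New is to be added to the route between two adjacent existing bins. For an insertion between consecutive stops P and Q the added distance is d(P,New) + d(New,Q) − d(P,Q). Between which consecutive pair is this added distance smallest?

between Delta and Echo

Added distance for inserting New between each consecutive pair:
Alpha–Bravo: 2503.7 m
Bravo–Charlie: 2243.0 m
Charlie–Delta: 358.8 m
Delta–Echo: 316.1 m
Smallest added distance is 316.1 m, inserting between Delta and Echo.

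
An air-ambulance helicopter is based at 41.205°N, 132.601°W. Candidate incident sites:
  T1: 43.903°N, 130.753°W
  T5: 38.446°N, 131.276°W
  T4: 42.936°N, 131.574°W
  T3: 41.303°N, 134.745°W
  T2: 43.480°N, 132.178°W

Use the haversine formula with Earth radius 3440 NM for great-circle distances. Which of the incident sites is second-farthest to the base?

T5

Distance to each, sorted:
T1: 181.4 NM
T5: 176.5 NM
T2: 137.9 NM
T4: 113.6 NM
T3: 97.0 NM
The second-farthest is T5 at 176.5 NM.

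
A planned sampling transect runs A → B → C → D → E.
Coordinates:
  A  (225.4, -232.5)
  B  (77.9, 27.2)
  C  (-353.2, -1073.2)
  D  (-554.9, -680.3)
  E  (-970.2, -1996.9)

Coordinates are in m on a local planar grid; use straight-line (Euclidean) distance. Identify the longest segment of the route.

D–E

Leg distances:
A→B: 298.7 m
B→C: 1181.8 m
C→D: 441.6 m
D→E: 1380.5 m
The longest leg is D–E at 1380.5 m.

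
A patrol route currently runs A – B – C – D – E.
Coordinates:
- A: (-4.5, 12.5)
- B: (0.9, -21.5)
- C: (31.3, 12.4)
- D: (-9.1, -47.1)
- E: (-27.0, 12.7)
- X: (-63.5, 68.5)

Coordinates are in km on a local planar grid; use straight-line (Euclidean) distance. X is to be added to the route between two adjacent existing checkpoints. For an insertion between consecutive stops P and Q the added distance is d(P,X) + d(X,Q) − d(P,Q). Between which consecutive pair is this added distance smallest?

Added distance for inserting X between each consecutive pair:
A–B: 157.6 km
B–C: 175.3 km
C–D: 166.0 km
D–E: 132.0 km
Smallest added distance is 132.0 km, inserting between D and E.

between D and E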